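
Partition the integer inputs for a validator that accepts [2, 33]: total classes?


Valid range: [2, 33]
Class 1: x < 2 — invalid
Class 2: 2 ≤ x ≤ 33 — valid
Class 3: x > 33 — invalid
Total equivalence classes: 3

3 equivalence classes


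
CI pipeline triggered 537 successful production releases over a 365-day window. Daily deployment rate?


Formula: deployments per day = releases / days
= 537 / 365
= 1.471 deploys/day
(equivalently, 10.3 deploys/week)

1.471 deploys/day


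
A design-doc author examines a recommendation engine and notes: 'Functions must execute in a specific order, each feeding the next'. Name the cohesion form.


Reasoning: Output of one is input to next
Type: Sequential cohesion

Sequential cohesion


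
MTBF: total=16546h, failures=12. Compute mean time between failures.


Formula: MTBF = Total operating time / Number of failures
MTBF = 16546 / 12
MTBF = 1378.83 hours

1378.83 hours


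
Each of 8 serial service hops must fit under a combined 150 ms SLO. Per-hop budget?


Formula: per_stage = total_budget / stages
per_stage = 150 / 8
per_stage = 18.75 ms

18.75 ms


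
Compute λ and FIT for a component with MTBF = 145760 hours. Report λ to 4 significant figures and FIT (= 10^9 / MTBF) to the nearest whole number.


Formula: λ = 1 / MTBF; FIT = λ × 1e9 = 1e9 / MTBF
λ = 1 / 145760 ≈ 6.861e-06 failures/hour
FIT = 1e9 / 145760 ≈ 6861 failures per 1e9 hours (nearest whole number)

λ = 6.861e-06 /h, FIT = 6861


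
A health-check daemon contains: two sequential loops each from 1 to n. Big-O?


Reasoning: sequential dominates: O(n) + O(n) = O(n)
Complexity: O(n)

O(n)


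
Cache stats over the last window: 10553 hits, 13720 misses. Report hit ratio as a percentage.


Formula: hit rate = hits / (hits + misses) * 100
hit rate = 10553 / (10553 + 13720) * 100
hit rate = 10553 / 24273 * 100
hit rate = 43.48%

43.48%


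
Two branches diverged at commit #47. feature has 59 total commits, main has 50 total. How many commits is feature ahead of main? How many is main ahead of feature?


Common ancestor: commit #47
feature commits after divergence: 59 - 47 = 12
main commits after divergence: 50 - 47 = 3
feature is 12 commits ahead of main
main is 3 commits ahead of feature

feature ahead: 12, main ahead: 3


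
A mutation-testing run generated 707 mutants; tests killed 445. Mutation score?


Mutation score = killed / total * 100
Mutation score = 445 / 707 * 100
Mutation score = 62.94%

62.94%


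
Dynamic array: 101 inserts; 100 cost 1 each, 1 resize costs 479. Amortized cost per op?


Formula: Amortized cost = Total cost / Operations
Total cost = (100 * 1) + (1 * 479)
Total cost = 100 + 479 = 579
Amortized = 579 / 101 = 5.7327

5.7327


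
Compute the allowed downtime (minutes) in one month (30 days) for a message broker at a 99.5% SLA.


Formula: allowed downtime = period * (100 - SLA) / 100
Period (month (30 days)) = 43200 minutes
Unavailability fraction = (100 - 99.5) / 100
Allowed downtime = 43200 * (100 - 99.5) / 100
Allowed downtime = 216.0 minutes

216.0 minutes


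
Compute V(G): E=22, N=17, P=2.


Formula: V(G) = E - N + 2P
V(G) = 22 - 17 + 2*2
V(G) = 5 + 4
V(G) = 9

9


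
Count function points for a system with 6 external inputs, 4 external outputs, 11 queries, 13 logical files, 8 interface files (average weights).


UFP = EI*4 + EO*5 + EQ*4 + ILF*10 + EIF*7
UFP = 6*4 + 4*5 + 11*4 + 13*10 + 8*7
UFP = 24 + 20 + 44 + 130 + 56
UFP = 274

274


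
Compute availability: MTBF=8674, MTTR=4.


Availability = MTBF / (MTBF + MTTR)
Availability = 8674 / (8674 + 4)
Availability = 8674 / 8678
Availability = 99.9539%

99.9539%


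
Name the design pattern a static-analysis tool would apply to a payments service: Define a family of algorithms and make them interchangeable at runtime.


This matches the Strategy pattern

Strategy


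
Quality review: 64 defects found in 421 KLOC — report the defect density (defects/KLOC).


Defect density = defects / KLOC
Defect density = 64 / 421
Defect density = 0.152 defects/KLOC

0.152 defects/KLOC


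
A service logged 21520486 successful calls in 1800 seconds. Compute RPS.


Formula: throughput = requests / seconds
throughput = 21520486 / 1800
throughput = 11955.83 requests/second

11955.83 requests/second


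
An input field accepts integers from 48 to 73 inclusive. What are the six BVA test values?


Range: [48, 73]
Boundaries: just below min, min, min+1, max-1, max, just above max
Values: [47, 48, 49, 72, 73, 74]

[47, 48, 49, 72, 73, 74]


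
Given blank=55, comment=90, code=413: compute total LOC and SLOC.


Total LOC = blank + comment + code
Total LOC = 55 + 90 + 413 = 558
SLOC (source only) = code = 413

Total LOC: 558, SLOC: 413


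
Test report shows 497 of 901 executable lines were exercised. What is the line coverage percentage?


Coverage = covered / total * 100
Coverage = 497 / 901 * 100
Coverage = 55.16%

55.16%


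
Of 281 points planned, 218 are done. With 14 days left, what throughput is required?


Formula: Required rate = Remaining points / Days left
Remaining = 281 - 218 = 63 points
Required rate = 63 / 14 = 4.5 points/day

4.5 points/day


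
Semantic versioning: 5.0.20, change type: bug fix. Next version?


Current: 5.0.20
Change category: 'bug fix' → patch bump
SemVer rule: patch bump → increment PATCH (MAJOR and MINOR unchanged)
New: 5.0.21

5.0.21


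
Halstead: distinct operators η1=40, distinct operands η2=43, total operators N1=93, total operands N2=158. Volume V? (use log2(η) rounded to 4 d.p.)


Formula: V = N * log2(η), where N = N1 + N2 and η = η1 + η2
η = 40 + 43 = 83
N = 93 + 158 = 251
log2(83) ≈ 6.3750
V = 251 * 6.3750 = 1600.13

1600.13


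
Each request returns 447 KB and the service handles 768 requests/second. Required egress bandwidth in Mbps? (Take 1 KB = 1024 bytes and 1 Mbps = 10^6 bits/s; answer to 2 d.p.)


Formula: Mbps = payload_bytes * RPS * 8 / 1e6
Payload per request = 447 KB = 447 * 1024 = 457728 bytes
Total bytes/sec = 457728 * 768 = 351535104
Total bits/sec = 351535104 * 8 = 2812280832
Mbps = 2812280832 / 1e6 = 2812.28

2812.28 Mbps


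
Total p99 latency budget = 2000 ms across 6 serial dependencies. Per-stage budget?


Formula: per_stage = total_budget / stages
per_stage = 2000 / 6
per_stage = 333.33 ms

333.33 ms


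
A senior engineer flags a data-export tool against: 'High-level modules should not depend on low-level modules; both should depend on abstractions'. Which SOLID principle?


This describes the Dependency Inversion Principle (DIP)

Dependency Inversion Principle (DIP)


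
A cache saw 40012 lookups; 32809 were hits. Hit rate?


Formula: hit rate = hits / (hits + misses) * 100
hit rate = 32809 / (32809 + 7203) * 100
hit rate = 32809 / 40012 * 100
hit rate = 82.0%

82.0%


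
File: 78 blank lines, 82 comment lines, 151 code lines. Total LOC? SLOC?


Total LOC = blank + comment + code
Total LOC = 78 + 82 + 151 = 311
SLOC (source only) = code = 151

Total LOC: 311, SLOC: 151


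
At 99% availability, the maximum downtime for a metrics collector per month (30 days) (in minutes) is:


Formula: allowed downtime = period * (100 - SLA) / 100
Period (month (30 days)) = 43200 minutes
Unavailability fraction = (100 - 99.0) / 100
Allowed downtime = 43200 * (100 - 99.0) / 100
Allowed downtime = 432.0 minutes

432.0 minutes


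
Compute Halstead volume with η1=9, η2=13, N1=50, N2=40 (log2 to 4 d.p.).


Formula: V = N * log2(η), where N = N1 + N2 and η = η1 + η2
η = 9 + 13 = 22
N = 50 + 40 = 90
log2(22) ≈ 4.4594
V = 90 * 4.4594 = 401.35

401.35


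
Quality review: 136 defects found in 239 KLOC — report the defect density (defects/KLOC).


Defect density = defects / KLOC
Defect density = 136 / 239
Defect density = 0.569 defects/KLOC

0.569 defects/KLOC


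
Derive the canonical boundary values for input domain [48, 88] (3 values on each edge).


Range: [48, 88]
Boundaries: just below min, min, min+1, max-1, max, just above max
Values: [47, 48, 49, 87, 88, 89]

[47, 48, 49, 87, 88, 89]


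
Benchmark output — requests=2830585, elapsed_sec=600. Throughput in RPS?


Formula: throughput = requests / seconds
throughput = 2830585 / 600
throughput = 4717.64 requests/second

4717.64 requests/second


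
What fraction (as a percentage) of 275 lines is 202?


Coverage = covered / total * 100
Coverage = 202 / 275 * 100
Coverage = 73.45%

73.45%


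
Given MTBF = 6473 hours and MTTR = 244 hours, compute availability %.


Availability = MTBF / (MTBF + MTTR)
Availability = 6473 / (6473 + 244)
Availability = 6473 / 6717
Availability = 96.3674%

96.3674%


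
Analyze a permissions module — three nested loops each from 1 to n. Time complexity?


Reasoning: three levels of nesting over n
Complexity: O(n^3)

O(n^3)


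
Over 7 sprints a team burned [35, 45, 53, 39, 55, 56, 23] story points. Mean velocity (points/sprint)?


Formula: Avg velocity = Total points / Number of sprints
Points: [35, 45, 53, 39, 55, 56, 23]
Sum = 35 + 45 + 53 + 39 + 55 + 56 + 23 = 306
Avg velocity = 306 / 7 = 43.71 points/sprint

43.71 points/sprint


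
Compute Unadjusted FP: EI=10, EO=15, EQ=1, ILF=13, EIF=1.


UFP = EI*4 + EO*5 + EQ*4 + ILF*10 + EIF*7
UFP = 10*4 + 15*5 + 1*4 + 13*10 + 1*7
UFP = 40 + 75 + 4 + 130 + 7
UFP = 256

256


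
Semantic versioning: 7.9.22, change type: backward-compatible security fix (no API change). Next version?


Current: 7.9.22
Change category: 'backward-compatible security fix (no API change)' → patch bump
SemVer rule: patch bump → increment PATCH (MAJOR and MINOR unchanged)
New: 7.9.23

7.9.23


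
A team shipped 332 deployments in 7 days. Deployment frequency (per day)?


Formula: deployments per day = releases / days
= 332 / 7
= 47.429 deploys/day
(equivalently, 332.0 deploys/week)

47.429 deploys/day


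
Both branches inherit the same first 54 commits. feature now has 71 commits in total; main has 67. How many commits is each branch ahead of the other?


Common ancestor: commit #54
feature commits after divergence: 71 - 54 = 17
main commits after divergence: 67 - 54 = 13
feature is 17 commits ahead of main
main is 13 commits ahead of feature

feature ahead: 17, main ahead: 13


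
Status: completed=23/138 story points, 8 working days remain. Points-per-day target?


Formula: Required rate = Remaining points / Days left
Remaining = 138 - 23 = 115 points
Required rate = 115 / 8 = 14.38 points/day

14.38 points/day


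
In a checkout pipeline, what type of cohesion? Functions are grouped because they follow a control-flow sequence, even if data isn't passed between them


Reasoning: Grouped by order of execution within a routine, not by data flow
Type: Procedural cohesion

Procedural cohesion


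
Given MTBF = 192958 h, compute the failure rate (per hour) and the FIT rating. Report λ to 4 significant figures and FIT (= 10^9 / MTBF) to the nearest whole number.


Formula: λ = 1 / MTBF; FIT = λ × 1e9 = 1e9 / MTBF
λ = 1 / 192958 ≈ 5.182e-06 failures/hour
FIT = 1e9 / 192958 ≈ 5182 failures per 1e9 hours (nearest whole number)

λ = 5.182e-06 /h, FIT = 5182


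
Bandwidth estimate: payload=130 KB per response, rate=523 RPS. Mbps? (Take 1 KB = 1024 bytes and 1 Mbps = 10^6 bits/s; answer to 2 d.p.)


Formula: Mbps = payload_bytes * RPS * 8 / 1e6
Payload per request = 130 KB = 130 * 1024 = 133120 bytes
Total bytes/sec = 133120 * 523 = 69621760
Total bits/sec = 69621760 * 8 = 556974080
Mbps = 556974080 / 1e6 = 556.97

556.97 Mbps


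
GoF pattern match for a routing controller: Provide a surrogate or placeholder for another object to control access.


This matches the Proxy pattern

Proxy


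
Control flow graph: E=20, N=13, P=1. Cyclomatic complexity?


Formula: V(G) = E - N + 2P
V(G) = 20 - 13 + 2*1
V(G) = 7 + 2
V(G) = 9

9


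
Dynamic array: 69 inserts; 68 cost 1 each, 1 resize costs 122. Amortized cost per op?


Formula: Amortized cost = Total cost / Operations
Total cost = (68 * 1) + (1 * 122)
Total cost = 68 + 122 = 190
Amortized = 190 / 69 = 2.7536

2.7536


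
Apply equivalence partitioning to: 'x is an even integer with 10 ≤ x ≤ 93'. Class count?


Constraint: even integers in [10, 93]
Class 1: x < 10 — out-of-range invalid
Class 2: x in [10,93] but odd — wrong type invalid
Class 3: x in [10,93] and even — valid
Class 4: x > 93 — out-of-range invalid
Total equivalence classes: 4

4 equivalence classes


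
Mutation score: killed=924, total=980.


Mutation score = killed / total * 100
Mutation score = 924 / 980 * 100
Mutation score = 94.29%

94.29%


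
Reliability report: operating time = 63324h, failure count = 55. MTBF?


Formula: MTBF = Total operating time / Number of failures
MTBF = 63324 / 55
MTBF = 1151.35 hours

1151.35 hours


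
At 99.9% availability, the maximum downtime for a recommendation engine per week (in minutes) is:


Formula: allowed downtime = period * (100 - SLA) / 100
Period (week) = 10080 minutes
Unavailability fraction = (100 - 99.9) / 100
Allowed downtime = 10080 * (100 - 99.9) / 100
Allowed downtime = 10.08 minutes

10.08 minutes


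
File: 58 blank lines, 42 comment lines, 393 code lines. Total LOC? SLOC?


Total LOC = blank + comment + code
Total LOC = 58 + 42 + 393 = 493
SLOC (source only) = code = 393

Total LOC: 493, SLOC: 393


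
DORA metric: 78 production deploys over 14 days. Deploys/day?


Formula: deployments per day = releases / days
= 78 / 14
= 5.571 deploys/day
(equivalently, 39.0 deploys/week)

5.571 deploys/day


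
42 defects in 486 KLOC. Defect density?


Defect density = defects / KLOC
Defect density = 42 / 486
Defect density = 0.086 defects/KLOC

0.086 defects/KLOC


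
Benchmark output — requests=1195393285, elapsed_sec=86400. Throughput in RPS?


Formula: throughput = requests / seconds
throughput = 1195393285 / 86400
throughput = 13835.57 requests/second

13835.57 requests/second


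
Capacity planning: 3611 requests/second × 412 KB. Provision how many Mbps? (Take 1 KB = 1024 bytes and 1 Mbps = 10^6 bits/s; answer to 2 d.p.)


Formula: Mbps = payload_bytes * RPS * 8 / 1e6
Payload per request = 412 KB = 412 * 1024 = 421888 bytes
Total bytes/sec = 421888 * 3611 = 1523437568
Total bits/sec = 1523437568 * 8 = 12187500544
Mbps = 12187500544 / 1e6 = 12187.5

12187.5 Mbps


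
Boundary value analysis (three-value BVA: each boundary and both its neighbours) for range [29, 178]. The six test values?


Range: [29, 178]
Boundaries: just below min, min, min+1, max-1, max, just above max
Values: [28, 29, 30, 177, 178, 179]

[28, 29, 30, 177, 178, 179]


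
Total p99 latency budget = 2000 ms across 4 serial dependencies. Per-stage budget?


Formula: per_stage = total_budget / stages
per_stage = 2000 / 4
per_stage = 500.0 ms

500.0 ms


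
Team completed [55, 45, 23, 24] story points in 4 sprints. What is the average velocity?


Formula: Avg velocity = Total points / Number of sprints
Points: [55, 45, 23, 24]
Sum = 55 + 45 + 23 + 24 = 147
Avg velocity = 147 / 4 = 36.75 points/sprint

36.75 points/sprint


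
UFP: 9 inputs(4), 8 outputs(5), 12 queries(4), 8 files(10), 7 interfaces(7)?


UFP = EI*4 + EO*5 + EQ*4 + ILF*10 + EIF*7
UFP = 9*4 + 8*5 + 12*4 + 8*10 + 7*7
UFP = 36 + 40 + 48 + 80 + 49
UFP = 253

253


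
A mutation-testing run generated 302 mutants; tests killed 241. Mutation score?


Mutation score = killed / total * 100
Mutation score = 241 / 302 * 100
Mutation score = 79.8%

79.8%


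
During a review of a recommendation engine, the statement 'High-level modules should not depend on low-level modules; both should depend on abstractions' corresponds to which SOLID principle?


This describes the Dependency Inversion Principle (DIP)

Dependency Inversion Principle (DIP)


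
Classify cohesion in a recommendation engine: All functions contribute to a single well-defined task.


Reasoning: Best: single purpose
Type: Functional cohesion

Functional cohesion


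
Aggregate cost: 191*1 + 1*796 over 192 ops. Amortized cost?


Formula: Amortized cost = Total cost / Operations
Total cost = (191 * 1) + (1 * 796)
Total cost = 191 + 796 = 987
Amortized = 987 / 192 = 5.1406

5.1406


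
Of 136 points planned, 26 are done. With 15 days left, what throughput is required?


Formula: Required rate = Remaining points / Days left
Remaining = 136 - 26 = 110 points
Required rate = 110 / 15 = 7.33 points/day

7.33 points/day


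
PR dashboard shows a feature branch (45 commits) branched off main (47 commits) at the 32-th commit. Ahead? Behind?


Common ancestor: commit #32
feature commits after divergence: 45 - 32 = 13
main commits after divergence: 47 - 32 = 15
feature is 13 commits ahead of main
main is 15 commits ahead of feature

feature ahead: 13, main ahead: 15


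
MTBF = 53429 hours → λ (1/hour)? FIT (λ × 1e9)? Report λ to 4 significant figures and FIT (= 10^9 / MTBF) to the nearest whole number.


Formula: λ = 1 / MTBF; FIT = λ × 1e9 = 1e9 / MTBF
λ = 1 / 53429 ≈ 1.872e-05 failures/hour
FIT = 1e9 / 53429 ≈ 18716 failures per 1e9 hours (nearest whole number)

λ = 1.872e-05 /h, FIT = 18716


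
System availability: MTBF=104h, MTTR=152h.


Availability = MTBF / (MTBF + MTTR)
Availability = 104 / (104 + 152)
Availability = 104 / 256
Availability = 40.625%

40.625%


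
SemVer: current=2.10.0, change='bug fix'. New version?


Current: 2.10.0
Change category: 'bug fix' → patch bump
SemVer rule: patch bump → increment PATCH (MAJOR and MINOR unchanged)
New: 2.10.1

2.10.1


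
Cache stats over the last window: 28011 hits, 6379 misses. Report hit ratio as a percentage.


Formula: hit rate = hits / (hits + misses) * 100
hit rate = 28011 / (28011 + 6379) * 100
hit rate = 28011 / 34390 * 100
hit rate = 81.45%

81.45%


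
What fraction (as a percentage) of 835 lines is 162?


Coverage = covered / total * 100
Coverage = 162 / 835 * 100
Coverage = 19.4%

19.4%


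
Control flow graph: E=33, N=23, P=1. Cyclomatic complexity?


Formula: V(G) = E - N + 2P
V(G) = 33 - 23 + 2*1
V(G) = 10 + 2
V(G) = 12

12


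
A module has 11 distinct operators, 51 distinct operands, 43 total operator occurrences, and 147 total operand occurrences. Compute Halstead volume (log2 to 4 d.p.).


Formula: V = N * log2(η), where N = N1 + N2 and η = η1 + η2
η = 11 + 51 = 62
N = 43 + 147 = 190
log2(62) ≈ 5.9542
V = 190 * 5.9542 = 1131.30

1131.30


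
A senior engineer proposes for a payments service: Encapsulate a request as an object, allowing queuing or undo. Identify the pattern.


This matches the Command pattern

Command


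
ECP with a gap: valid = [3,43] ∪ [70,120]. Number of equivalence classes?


Valid ranges: [3,43] and [70,120]
Class 1: x < 3 — invalid
Class 2: 3 ≤ x ≤ 43 — valid
Class 3: 43 < x < 70 — invalid (gap between ranges)
Class 4: 70 ≤ x ≤ 120 — valid
Class 5: x > 120 — invalid
Total equivalence classes: 5

5 equivalence classes


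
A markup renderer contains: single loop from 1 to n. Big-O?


Reasoning: one pass through n items
Complexity: O(n)

O(n)


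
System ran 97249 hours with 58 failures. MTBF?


Formula: MTBF = Total operating time / Number of failures
MTBF = 97249 / 58
MTBF = 1676.71 hours

1676.71 hours


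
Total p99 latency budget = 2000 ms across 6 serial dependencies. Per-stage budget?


Formula: per_stage = total_budget / stages
per_stage = 2000 / 6
per_stage = 333.33 ms

333.33 ms


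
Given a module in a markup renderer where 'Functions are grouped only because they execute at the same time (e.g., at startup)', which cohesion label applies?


Reasoning: Related by timing only
Type: Temporal cohesion

Temporal cohesion


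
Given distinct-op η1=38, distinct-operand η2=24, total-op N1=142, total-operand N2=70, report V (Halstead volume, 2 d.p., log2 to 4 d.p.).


Formula: V = N * log2(η), where N = N1 + N2 and η = η1 + η2
η = 38 + 24 = 62
N = 142 + 70 = 212
log2(62) ≈ 5.9542
V = 212 * 5.9542 = 1262.29

1262.29


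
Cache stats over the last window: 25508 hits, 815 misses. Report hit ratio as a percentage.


Formula: hit rate = hits / (hits + misses) * 100
hit rate = 25508 / (25508 + 815) * 100
hit rate = 25508 / 26323 * 100
hit rate = 96.9%

96.9%


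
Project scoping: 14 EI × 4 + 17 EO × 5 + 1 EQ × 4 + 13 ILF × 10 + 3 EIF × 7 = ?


UFP = EI*4 + EO*5 + EQ*4 + ILF*10 + EIF*7
UFP = 14*4 + 17*5 + 1*4 + 13*10 + 3*7
UFP = 56 + 85 + 4 + 130 + 21
UFP = 296

296


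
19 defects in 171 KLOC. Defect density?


Defect density = defects / KLOC
Defect density = 19 / 171
Defect density = 0.111 defects/KLOC

0.111 defects/KLOC


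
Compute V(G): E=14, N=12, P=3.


Formula: V(G) = E - N + 2P
V(G) = 14 - 12 + 2*3
V(G) = 2 + 6
V(G) = 8

8


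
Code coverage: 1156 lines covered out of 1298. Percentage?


Coverage = covered / total * 100
Coverage = 1156 / 1298 * 100
Coverage = 89.06%

89.06%


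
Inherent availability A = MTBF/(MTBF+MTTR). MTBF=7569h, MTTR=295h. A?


Availability = MTBF / (MTBF + MTTR)
Availability = 7569 / (7569 + 295)
Availability = 7569 / 7864
Availability = 96.2487%

96.2487%


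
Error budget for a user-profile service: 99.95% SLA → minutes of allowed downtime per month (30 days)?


Formula: allowed downtime = period * (100 - SLA) / 100
Period (month (30 days)) = 43200 minutes
Unavailability fraction = (100 - 99.95) / 100
Allowed downtime = 43200 * (100 - 99.95) / 100
Allowed downtime = 21.6 minutes

21.6 minutes


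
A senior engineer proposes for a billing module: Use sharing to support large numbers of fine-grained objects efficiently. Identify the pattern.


This matches the Flyweight pattern

Flyweight


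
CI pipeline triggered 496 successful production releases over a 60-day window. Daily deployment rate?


Formula: deployments per day = releases / days
= 496 / 60
= 8.267 deploys/day
(equivalently, 57.87 deploys/week)

8.267 deploys/day


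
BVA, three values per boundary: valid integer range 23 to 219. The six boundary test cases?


Range: [23, 219]
Boundaries: just below min, min, min+1, max-1, max, just above max
Values: [22, 23, 24, 218, 219, 220]

[22, 23, 24, 218, 219, 220]


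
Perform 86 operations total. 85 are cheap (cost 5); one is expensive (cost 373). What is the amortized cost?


Formula: Amortized cost = Total cost / Operations
Total cost = (85 * 5) + (1 * 373)
Total cost = 425 + 373 = 798
Amortized = 798 / 86 = 9.2791

9.2791


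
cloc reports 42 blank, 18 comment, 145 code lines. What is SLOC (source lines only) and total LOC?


Total LOC = blank + comment + code
Total LOC = 42 + 18 + 145 = 205
SLOC (source only) = code = 145

Total LOC: 205, SLOC: 145


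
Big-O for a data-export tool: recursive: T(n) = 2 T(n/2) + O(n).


Reasoning: master theorem case 2 (merge-sort recurrence)
Complexity: O(n log n)

O(n log n)


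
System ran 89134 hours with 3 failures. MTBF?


Formula: MTBF = Total operating time / Number of failures
MTBF = 89134 / 3
MTBF = 29711.33 hours

29711.33 hours


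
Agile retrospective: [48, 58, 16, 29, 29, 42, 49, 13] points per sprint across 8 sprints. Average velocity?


Formula: Avg velocity = Total points / Number of sprints
Points: [48, 58, 16, 29, 29, 42, 49, 13]
Sum = 48 + 58 + 16 + 29 + 29 + 42 + 49 + 13 = 284
Avg velocity = 284 / 8 = 35.5 points/sprint

35.5 points/sprint


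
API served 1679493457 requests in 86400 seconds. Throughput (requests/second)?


Formula: throughput = requests / seconds
throughput = 1679493457 / 86400
throughput = 19438.58 requests/second

19438.58 requests/second


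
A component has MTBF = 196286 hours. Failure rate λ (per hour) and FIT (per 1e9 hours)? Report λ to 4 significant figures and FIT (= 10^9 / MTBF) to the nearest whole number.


Formula: λ = 1 / MTBF; FIT = λ × 1e9 = 1e9 / MTBF
λ = 1 / 196286 ≈ 5.095e-06 failures/hour
FIT = 1e9 / 196286 ≈ 5095 failures per 1e9 hours (nearest whole number)

λ = 5.095e-06 /h, FIT = 5095


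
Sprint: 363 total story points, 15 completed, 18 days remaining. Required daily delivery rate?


Formula: Required rate = Remaining points / Days left
Remaining = 363 - 15 = 348 points
Required rate = 348 / 18 = 19.33 points/day

19.33 points/day


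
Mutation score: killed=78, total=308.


Mutation score = killed / total * 100
Mutation score = 78 / 308 * 100
Mutation score = 25.32%

25.32%


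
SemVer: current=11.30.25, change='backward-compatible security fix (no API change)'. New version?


Current: 11.30.25
Change category: 'backward-compatible security fix (no API change)' → patch bump
SemVer rule: patch bump → increment PATCH (MAJOR and MINOR unchanged)
New: 11.30.26

11.30.26


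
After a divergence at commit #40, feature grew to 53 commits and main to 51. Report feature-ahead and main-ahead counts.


Common ancestor: commit #40
feature commits after divergence: 53 - 40 = 13
main commits after divergence: 51 - 40 = 11
feature is 13 commits ahead of main
main is 11 commits ahead of feature

feature ahead: 13, main ahead: 11


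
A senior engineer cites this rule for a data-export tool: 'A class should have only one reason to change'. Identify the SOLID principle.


This describes the Single Responsibility Principle (SRP)

Single Responsibility Principle (SRP)


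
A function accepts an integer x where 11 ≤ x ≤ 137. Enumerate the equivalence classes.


Valid range: [11, 137]
Class 1: x < 11 — invalid
Class 2: 11 ≤ x ≤ 137 — valid
Class 3: x > 137 — invalid
Total equivalence classes: 3

3 equivalence classes


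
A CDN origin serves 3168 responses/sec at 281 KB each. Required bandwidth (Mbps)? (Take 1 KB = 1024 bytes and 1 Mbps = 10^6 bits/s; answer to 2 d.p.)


Formula: Mbps = payload_bytes * RPS * 8 / 1e6
Payload per request = 281 KB = 281 * 1024 = 287744 bytes
Total bytes/sec = 287744 * 3168 = 911572992
Total bits/sec = 911572992 * 8 = 7292583936
Mbps = 7292583936 / 1e6 = 7292.58

7292.58 Mbps


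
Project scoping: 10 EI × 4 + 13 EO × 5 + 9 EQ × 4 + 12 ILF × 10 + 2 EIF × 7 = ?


UFP = EI*4 + EO*5 + EQ*4 + ILF*10 + EIF*7
UFP = 10*4 + 13*5 + 9*4 + 12*10 + 2*7
UFP = 40 + 65 + 36 + 120 + 14
UFP = 275

275


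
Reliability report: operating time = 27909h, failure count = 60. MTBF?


Formula: MTBF = Total operating time / Number of failures
MTBF = 27909 / 60
MTBF = 465.15 hours

465.15 hours


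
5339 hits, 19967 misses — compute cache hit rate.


Formula: hit rate = hits / (hits + misses) * 100
hit rate = 5339 / (5339 + 19967) * 100
hit rate = 5339 / 25306 * 100
hit rate = 21.1%

21.1%


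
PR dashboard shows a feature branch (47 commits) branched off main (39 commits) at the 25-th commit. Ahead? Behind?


Common ancestor: commit #25
feature commits after divergence: 47 - 25 = 22
main commits after divergence: 39 - 25 = 14
feature is 22 commits ahead of main
main is 14 commits ahead of feature

feature ahead: 22, main ahead: 14


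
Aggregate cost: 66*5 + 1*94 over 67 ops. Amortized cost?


Formula: Amortized cost = Total cost / Operations
Total cost = (66 * 5) + (1 * 94)
Total cost = 330 + 94 = 424
Amortized = 424 / 67 = 6.3284

6.3284


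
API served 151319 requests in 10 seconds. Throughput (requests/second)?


Formula: throughput = requests / seconds
throughput = 151319 / 10
throughput = 15131.9 requests/second

15131.9 requests/second


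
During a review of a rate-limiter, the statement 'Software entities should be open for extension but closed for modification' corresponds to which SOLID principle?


This describes the Open/Closed Principle (OCP)

Open/Closed Principle (OCP)


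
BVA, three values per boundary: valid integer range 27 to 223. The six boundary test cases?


Range: [27, 223]
Boundaries: just below min, min, min+1, max-1, max, just above max
Values: [26, 27, 28, 222, 223, 224]

[26, 27, 28, 222, 223, 224]


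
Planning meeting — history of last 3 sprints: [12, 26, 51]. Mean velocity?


Formula: Avg velocity = Total points / Number of sprints
Points: [12, 26, 51]
Sum = 12 + 26 + 51 = 89
Avg velocity = 89 / 3 = 29.67 points/sprint

29.67 points/sprint


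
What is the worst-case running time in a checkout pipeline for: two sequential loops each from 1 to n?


Reasoning: sequential dominates: O(n) + O(n) = O(n)
Complexity: O(n)

O(n)


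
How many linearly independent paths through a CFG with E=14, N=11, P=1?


Formula: V(G) = E - N + 2P
V(G) = 14 - 11 + 2*1
V(G) = 3 + 2
V(G) = 5

5


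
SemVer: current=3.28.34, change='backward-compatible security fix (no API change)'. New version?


Current: 3.28.34
Change category: 'backward-compatible security fix (no API change)' → patch bump
SemVer rule: patch bump → increment PATCH (MAJOR and MINOR unchanged)
New: 3.28.35

3.28.35


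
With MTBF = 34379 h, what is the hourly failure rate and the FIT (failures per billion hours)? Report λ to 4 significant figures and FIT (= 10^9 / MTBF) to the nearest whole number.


Formula: λ = 1 / MTBF; FIT = λ × 1e9 = 1e9 / MTBF
λ = 1 / 34379 ≈ 2.909e-05 failures/hour
FIT = 1e9 / 34379 ≈ 29088 failures per 1e9 hours (nearest whole number)

λ = 2.909e-05 /h, FIT = 29088


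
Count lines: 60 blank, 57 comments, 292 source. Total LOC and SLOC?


Total LOC = blank + comment + code
Total LOC = 60 + 57 + 292 = 409
SLOC (source only) = code = 292

Total LOC: 409, SLOC: 292


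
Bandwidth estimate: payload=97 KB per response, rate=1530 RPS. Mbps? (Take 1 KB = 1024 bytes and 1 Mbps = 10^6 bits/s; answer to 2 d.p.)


Formula: Mbps = payload_bytes * RPS * 8 / 1e6
Payload per request = 97 KB = 97 * 1024 = 99328 bytes
Total bytes/sec = 99328 * 1530 = 151971840
Total bits/sec = 151971840 * 8 = 1215774720
Mbps = 1215774720 / 1e6 = 1215.77

1215.77 Mbps


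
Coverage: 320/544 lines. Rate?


Coverage = covered / total * 100
Coverage = 320 / 544 * 100
Coverage = 58.82%

58.82%


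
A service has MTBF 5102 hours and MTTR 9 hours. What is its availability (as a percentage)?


Availability = MTBF / (MTBF + MTTR)
Availability = 5102 / (5102 + 9)
Availability = 5102 / 5111
Availability = 99.8239%

99.8239%


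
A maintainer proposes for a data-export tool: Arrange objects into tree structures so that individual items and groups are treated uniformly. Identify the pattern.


This matches the Composite pattern

Composite


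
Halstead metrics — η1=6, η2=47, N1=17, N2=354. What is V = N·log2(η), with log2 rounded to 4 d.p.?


Formula: V = N * log2(η), where N = N1 + N2 and η = η1 + η2
η = 6 + 47 = 53
N = 17 + 354 = 371
log2(53) ≈ 5.7279
V = 371 * 5.7279 = 2125.05

2125.05


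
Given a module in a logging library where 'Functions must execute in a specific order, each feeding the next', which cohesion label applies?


Reasoning: Output of one is input to next
Type: Sequential cohesion

Sequential cohesion


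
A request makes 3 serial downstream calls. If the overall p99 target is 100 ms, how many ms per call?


Formula: per_stage = total_budget / stages
per_stage = 100 / 3
per_stage = 33.33 ms

33.33 ms


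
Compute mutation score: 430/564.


Mutation score = killed / total * 100
Mutation score = 430 / 564 * 100
Mutation score = 76.24%

76.24%


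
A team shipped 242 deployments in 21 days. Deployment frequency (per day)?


Formula: deployments per day = releases / days
= 242 / 21
= 11.524 deploys/day
(equivalently, 80.67 deploys/week)

11.524 deploys/day


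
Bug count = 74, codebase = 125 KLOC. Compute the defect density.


Defect density = defects / KLOC
Defect density = 74 / 125
Defect density = 0.592 defects/KLOC

0.592 defects/KLOC


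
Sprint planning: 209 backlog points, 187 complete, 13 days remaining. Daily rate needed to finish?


Formula: Required rate = Remaining points / Days left
Remaining = 209 - 187 = 22 points
Required rate = 22 / 13 = 1.69 points/day

1.69 points/day


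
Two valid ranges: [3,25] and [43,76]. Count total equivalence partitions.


Valid ranges: [3,25] and [43,76]
Class 1: x < 3 — invalid
Class 2: 3 ≤ x ≤ 25 — valid
Class 3: 25 < x < 43 — invalid (gap between ranges)
Class 4: 43 ≤ x ≤ 76 — valid
Class 5: x > 76 — invalid
Total equivalence classes: 5

5 equivalence classes


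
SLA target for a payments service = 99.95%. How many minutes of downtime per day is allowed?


Formula: allowed downtime = period * (100 - SLA) / 100
Period (day) = 1440 minutes
Unavailability fraction = (100 - 99.95) / 100
Allowed downtime = 1440 * (100 - 99.95) / 100
Allowed downtime = 0.72 minutes

0.72 minutes


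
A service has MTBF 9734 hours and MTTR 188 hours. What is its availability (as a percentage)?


Availability = MTBF / (MTBF + MTTR)
Availability = 9734 / (9734 + 188)
Availability = 9734 / 9922
Availability = 98.1052%

98.1052%


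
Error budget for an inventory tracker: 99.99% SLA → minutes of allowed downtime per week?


Formula: allowed downtime = period * (100 - SLA) / 100
Period (week) = 10080 minutes
Unavailability fraction = (100 - 99.99) / 100
Allowed downtime = 10080 * (100 - 99.99) / 100
Allowed downtime = 1.008 minutes

1.008 minutes


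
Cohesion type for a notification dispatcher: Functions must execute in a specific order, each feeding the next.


Reasoning: Output of one is input to next
Type: Sequential cohesion

Sequential cohesion


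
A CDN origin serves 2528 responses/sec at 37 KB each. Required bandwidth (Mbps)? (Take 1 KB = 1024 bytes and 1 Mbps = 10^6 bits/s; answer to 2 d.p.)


Formula: Mbps = payload_bytes * RPS * 8 / 1e6
Payload per request = 37 KB = 37 * 1024 = 37888 bytes
Total bytes/sec = 37888 * 2528 = 95780864
Total bits/sec = 95780864 * 8 = 766246912
Mbps = 766246912 / 1e6 = 766.25

766.25 Mbps


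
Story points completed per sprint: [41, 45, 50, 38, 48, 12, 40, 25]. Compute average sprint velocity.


Formula: Avg velocity = Total points / Number of sprints
Points: [41, 45, 50, 38, 48, 12, 40, 25]
Sum = 41 + 45 + 50 + 38 + 48 + 12 + 40 + 25 = 299
Avg velocity = 299 / 8 = 37.38 points/sprint

37.38 points/sprint


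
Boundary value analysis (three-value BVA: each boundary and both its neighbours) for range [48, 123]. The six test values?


Range: [48, 123]
Boundaries: just below min, min, min+1, max-1, max, just above max
Values: [47, 48, 49, 122, 123, 124]

[47, 48, 49, 122, 123, 124]


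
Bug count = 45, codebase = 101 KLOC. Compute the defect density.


Defect density = defects / KLOC
Defect density = 45 / 101
Defect density = 0.446 defects/KLOC

0.446 defects/KLOC


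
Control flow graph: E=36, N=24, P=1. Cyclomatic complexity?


Formula: V(G) = E - N + 2P
V(G) = 36 - 24 + 2*1
V(G) = 12 + 2
V(G) = 14

14


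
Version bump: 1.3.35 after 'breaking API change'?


Current: 1.3.35
Change category: 'breaking API change' → major bump
SemVer rule: major bump → increment MAJOR, reset MINOR and PATCH to 0
New: 2.0.0

2.0.0


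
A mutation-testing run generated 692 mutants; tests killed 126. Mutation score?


Mutation score = killed / total * 100
Mutation score = 126 / 692 * 100
Mutation score = 18.21%

18.21%


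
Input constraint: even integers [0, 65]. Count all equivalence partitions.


Constraint: even integers in [0, 65]
Class 1: x < 0 — out-of-range invalid
Class 2: x in [0,65] but odd — wrong type invalid
Class 3: x in [0,65] and even — valid
Class 4: x > 65 — out-of-range invalid
Total equivalence classes: 4

4 equivalence classes


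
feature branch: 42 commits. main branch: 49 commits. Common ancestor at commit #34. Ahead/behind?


Common ancestor: commit #34
feature commits after divergence: 42 - 34 = 8
main commits after divergence: 49 - 34 = 15
feature is 8 commits ahead of main
main is 15 commits ahead of feature

feature ahead: 8, main ahead: 15


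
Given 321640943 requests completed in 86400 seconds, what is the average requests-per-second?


Formula: throughput = requests / seconds
throughput = 321640943 / 86400
throughput = 3722.7 requests/second

3722.7 requests/second


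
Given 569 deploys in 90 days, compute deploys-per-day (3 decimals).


Formula: deployments per day = releases / days
= 569 / 90
= 6.322 deploys/day
(equivalently, 44.26 deploys/week)

6.322 deploys/day


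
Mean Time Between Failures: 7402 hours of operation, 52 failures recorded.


Formula: MTBF = Total operating time / Number of failures
MTBF = 7402 / 52
MTBF = 142.35 hours

142.35 hours


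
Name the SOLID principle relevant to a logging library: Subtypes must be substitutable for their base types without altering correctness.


This describes the Liskov Substitution Principle (LSP)

Liskov Substitution Principle (LSP)


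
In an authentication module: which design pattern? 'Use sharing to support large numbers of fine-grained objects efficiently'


This matches the Flyweight pattern

Flyweight


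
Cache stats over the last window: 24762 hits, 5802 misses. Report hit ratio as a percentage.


Formula: hit rate = hits / (hits + misses) * 100
hit rate = 24762 / (24762 + 5802) * 100
hit rate = 24762 / 30564 * 100
hit rate = 81.02%

81.02%


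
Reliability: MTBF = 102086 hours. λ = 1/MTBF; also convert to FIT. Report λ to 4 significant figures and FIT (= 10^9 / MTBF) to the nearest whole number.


Formula: λ = 1 / MTBF; FIT = λ × 1e9 = 1e9 / MTBF
λ = 1 / 102086 ≈ 9.796e-06 failures/hour
FIT = 1e9 / 102086 ≈ 9796 failures per 1e9 hours (nearest whole number)

λ = 9.796e-06 /h, FIT = 9796


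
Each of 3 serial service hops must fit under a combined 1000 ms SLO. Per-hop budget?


Formula: per_stage = total_budget / stages
per_stage = 1000 / 3
per_stage = 333.33 ms

333.33 ms


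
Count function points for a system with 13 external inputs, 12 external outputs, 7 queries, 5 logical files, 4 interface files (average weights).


UFP = EI*4 + EO*5 + EQ*4 + ILF*10 + EIF*7
UFP = 13*4 + 12*5 + 7*4 + 5*10 + 4*7
UFP = 52 + 60 + 28 + 50 + 28
UFP = 218

218


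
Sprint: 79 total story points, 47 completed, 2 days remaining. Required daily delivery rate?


Formula: Required rate = Remaining points / Days left
Remaining = 79 - 47 = 32 points
Required rate = 32 / 2 = 16.0 points/day

16.0 points/day


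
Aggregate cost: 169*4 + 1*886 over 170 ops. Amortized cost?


Formula: Amortized cost = Total cost / Operations
Total cost = (169 * 4) + (1 * 886)
Total cost = 676 + 886 = 1562
Amortized = 1562 / 170 = 9.1882

9.1882


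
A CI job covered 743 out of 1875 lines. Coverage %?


Coverage = covered / total * 100
Coverage = 743 / 1875 * 100
Coverage = 39.63%

39.63%


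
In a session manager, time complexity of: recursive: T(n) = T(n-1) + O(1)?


Reasoning: linear recursion with constant work per frame
Complexity: O(n)

O(n)


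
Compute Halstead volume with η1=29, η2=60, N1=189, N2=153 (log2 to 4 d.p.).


Formula: V = N * log2(η), where N = N1 + N2 and η = η1 + η2
η = 29 + 60 = 89
N = 189 + 153 = 342
log2(89) ≈ 6.4757
V = 342 * 6.4757 = 2214.69

2214.69


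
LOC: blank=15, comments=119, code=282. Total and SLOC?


Total LOC = blank + comment + code
Total LOC = 15 + 119 + 282 = 416
SLOC (source only) = code = 282

Total LOC: 416, SLOC: 282


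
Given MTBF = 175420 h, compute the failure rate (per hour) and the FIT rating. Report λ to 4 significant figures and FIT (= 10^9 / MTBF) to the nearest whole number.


Formula: λ = 1 / MTBF; FIT = λ × 1e9 = 1e9 / MTBF
λ = 1 / 175420 ≈ 5.701e-06 failures/hour
FIT = 1e9 / 175420 ≈ 5701 failures per 1e9 hours (nearest whole number)

λ = 5.701e-06 /h, FIT = 5701
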